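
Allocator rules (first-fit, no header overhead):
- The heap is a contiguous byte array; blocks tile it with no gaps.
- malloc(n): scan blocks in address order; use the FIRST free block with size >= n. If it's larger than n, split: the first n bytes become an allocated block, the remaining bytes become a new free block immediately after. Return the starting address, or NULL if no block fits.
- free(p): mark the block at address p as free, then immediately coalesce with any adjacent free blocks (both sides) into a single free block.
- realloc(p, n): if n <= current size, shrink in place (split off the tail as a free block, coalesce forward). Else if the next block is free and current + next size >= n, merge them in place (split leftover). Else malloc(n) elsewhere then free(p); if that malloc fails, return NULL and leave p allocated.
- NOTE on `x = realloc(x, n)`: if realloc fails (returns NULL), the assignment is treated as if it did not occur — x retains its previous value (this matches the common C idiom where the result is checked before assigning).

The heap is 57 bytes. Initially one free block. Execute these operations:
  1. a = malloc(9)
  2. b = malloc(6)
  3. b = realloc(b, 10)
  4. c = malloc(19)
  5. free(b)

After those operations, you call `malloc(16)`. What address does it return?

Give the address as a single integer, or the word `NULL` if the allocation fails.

Answer: 38

Derivation:
Op 1: a = malloc(9) -> a = 0; heap: [0-8 ALLOC][9-56 FREE]
Op 2: b = malloc(6) -> b = 9; heap: [0-8 ALLOC][9-14 ALLOC][15-56 FREE]
Op 3: b = realloc(b, 10) -> b = 9; heap: [0-8 ALLOC][9-18 ALLOC][19-56 FREE]
Op 4: c = malloc(19) -> c = 19; heap: [0-8 ALLOC][9-18 ALLOC][19-37 ALLOC][38-56 FREE]
Op 5: free(b) -> (freed b); heap: [0-8 ALLOC][9-18 FREE][19-37 ALLOC][38-56 FREE]
malloc(16): first-fit scan over [0-8 ALLOC][9-18 FREE][19-37 ALLOC][38-56 FREE] -> 38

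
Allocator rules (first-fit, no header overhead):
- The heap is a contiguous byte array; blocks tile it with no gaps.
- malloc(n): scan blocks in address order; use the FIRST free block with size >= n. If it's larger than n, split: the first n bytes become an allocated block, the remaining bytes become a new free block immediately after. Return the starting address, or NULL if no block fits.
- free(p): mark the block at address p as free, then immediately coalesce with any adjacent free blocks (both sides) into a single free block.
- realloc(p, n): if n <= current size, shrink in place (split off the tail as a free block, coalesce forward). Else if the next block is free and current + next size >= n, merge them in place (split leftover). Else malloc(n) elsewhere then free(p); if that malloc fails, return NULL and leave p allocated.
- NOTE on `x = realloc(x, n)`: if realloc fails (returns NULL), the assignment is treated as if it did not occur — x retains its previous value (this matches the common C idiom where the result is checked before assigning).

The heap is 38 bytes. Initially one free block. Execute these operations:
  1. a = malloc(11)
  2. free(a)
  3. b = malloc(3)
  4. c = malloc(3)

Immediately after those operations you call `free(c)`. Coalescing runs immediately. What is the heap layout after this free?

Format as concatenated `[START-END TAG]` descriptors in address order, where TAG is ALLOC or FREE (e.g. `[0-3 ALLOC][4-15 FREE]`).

Op 1: a = malloc(11) -> a = 0; heap: [0-10 ALLOC][11-37 FREE]
Op 2: free(a) -> (freed a); heap: [0-37 FREE]
Op 3: b = malloc(3) -> b = 0; heap: [0-2 ALLOC][3-37 FREE]
Op 4: c = malloc(3) -> c = 3; heap: [0-2 ALLOC][3-5 ALLOC][6-37 FREE]
free(c): c = 3 -> block [3-5 ALLOC]; mark free, coalesce with adjacent free neighbors -> [0-2 ALLOC][3-37 FREE]

Answer: [0-2 ALLOC][3-37 FREE]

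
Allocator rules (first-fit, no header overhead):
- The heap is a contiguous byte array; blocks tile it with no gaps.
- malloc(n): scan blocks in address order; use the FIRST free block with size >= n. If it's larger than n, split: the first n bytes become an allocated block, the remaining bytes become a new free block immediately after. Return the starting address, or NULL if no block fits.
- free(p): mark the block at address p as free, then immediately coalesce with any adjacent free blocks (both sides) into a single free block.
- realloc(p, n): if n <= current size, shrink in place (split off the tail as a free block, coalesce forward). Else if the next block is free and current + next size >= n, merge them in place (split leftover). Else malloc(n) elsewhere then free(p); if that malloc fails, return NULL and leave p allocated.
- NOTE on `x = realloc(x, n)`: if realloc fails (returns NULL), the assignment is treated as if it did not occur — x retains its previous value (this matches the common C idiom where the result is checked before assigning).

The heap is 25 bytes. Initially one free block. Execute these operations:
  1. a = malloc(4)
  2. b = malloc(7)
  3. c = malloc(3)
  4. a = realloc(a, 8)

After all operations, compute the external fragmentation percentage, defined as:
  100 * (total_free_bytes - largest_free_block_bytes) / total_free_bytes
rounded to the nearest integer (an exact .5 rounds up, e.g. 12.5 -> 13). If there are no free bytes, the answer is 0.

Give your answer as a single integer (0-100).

Op 1: a = malloc(4) -> a = 0; heap: [0-3 ALLOC][4-24 FREE]
Op 2: b = malloc(7) -> b = 4; heap: [0-3 ALLOC][4-10 ALLOC][11-24 FREE]
Op 3: c = malloc(3) -> c = 11; heap: [0-3 ALLOC][4-10 ALLOC][11-13 ALLOC][14-24 FREE]
Op 4: a = realloc(a, 8) -> a = 14; heap: [0-3 FREE][4-10 ALLOC][11-13 ALLOC][14-21 ALLOC][22-24 FREE]
Free blocks: [4 3] total_free=7 largest=4 -> 100*(7-4)/7 = 300/7 ≈ 42.857 -> rounds to 43

Answer: 43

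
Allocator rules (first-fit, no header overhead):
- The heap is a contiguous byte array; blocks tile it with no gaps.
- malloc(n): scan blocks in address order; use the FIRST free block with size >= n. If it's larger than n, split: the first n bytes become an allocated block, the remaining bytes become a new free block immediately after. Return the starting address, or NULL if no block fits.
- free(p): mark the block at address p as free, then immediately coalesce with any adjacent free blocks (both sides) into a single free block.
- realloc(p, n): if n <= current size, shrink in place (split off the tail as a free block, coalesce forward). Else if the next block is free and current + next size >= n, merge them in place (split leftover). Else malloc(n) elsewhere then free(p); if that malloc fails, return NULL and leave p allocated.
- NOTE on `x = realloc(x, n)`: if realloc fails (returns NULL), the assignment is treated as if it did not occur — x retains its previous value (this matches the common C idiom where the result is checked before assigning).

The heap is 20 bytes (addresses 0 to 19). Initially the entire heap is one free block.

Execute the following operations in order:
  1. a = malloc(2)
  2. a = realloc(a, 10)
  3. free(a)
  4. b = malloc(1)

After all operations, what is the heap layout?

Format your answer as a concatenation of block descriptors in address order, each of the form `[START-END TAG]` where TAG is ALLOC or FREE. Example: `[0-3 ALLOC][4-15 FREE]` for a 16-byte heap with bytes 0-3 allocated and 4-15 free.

Op 1: a = malloc(2) -> a = 0; heap: [0-1 ALLOC][2-19 FREE]
Op 2: a = realloc(a, 10) -> a = 0; heap: [0-9 ALLOC][10-19 FREE]
Op 3: free(a) -> (freed a); heap: [0-19 FREE]
Op 4: b = malloc(1) -> b = 0; heap: [0-0 ALLOC][1-19 FREE]

Answer: [0-0 ALLOC][1-19 FREE]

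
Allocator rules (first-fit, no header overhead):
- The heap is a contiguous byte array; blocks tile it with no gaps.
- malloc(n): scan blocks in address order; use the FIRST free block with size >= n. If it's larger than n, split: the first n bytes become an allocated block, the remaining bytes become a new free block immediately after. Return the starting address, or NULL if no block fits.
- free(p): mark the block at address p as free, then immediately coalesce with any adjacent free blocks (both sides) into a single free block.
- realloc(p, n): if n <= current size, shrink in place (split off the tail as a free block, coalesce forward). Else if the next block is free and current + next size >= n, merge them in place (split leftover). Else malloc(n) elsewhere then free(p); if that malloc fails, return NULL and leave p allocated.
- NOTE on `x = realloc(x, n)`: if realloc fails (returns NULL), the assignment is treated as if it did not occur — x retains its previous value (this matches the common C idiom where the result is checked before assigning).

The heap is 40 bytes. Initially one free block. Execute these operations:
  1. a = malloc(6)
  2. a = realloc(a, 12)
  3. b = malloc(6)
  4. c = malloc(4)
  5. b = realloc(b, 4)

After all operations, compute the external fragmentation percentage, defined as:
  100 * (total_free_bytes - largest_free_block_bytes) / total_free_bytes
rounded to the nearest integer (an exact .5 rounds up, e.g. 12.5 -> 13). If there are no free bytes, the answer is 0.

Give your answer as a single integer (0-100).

Op 1: a = malloc(6) -> a = 0; heap: [0-5 ALLOC][6-39 FREE]
Op 2: a = realloc(a, 12) -> a = 0; heap: [0-11 ALLOC][12-39 FREE]
Op 3: b = malloc(6) -> b = 12; heap: [0-11 ALLOC][12-17 ALLOC][18-39 FREE]
Op 4: c = malloc(4) -> c = 18; heap: [0-11 ALLOC][12-17 ALLOC][18-21 ALLOC][22-39 FREE]
Op 5: b = realloc(b, 4) -> b = 12; heap: [0-11 ALLOC][12-15 ALLOC][16-17 FREE][18-21 ALLOC][22-39 FREE]
Free blocks: [2 18] total_free=20 largest=18 -> 100*(20-18)/20 = 200/20 = 10

Answer: 10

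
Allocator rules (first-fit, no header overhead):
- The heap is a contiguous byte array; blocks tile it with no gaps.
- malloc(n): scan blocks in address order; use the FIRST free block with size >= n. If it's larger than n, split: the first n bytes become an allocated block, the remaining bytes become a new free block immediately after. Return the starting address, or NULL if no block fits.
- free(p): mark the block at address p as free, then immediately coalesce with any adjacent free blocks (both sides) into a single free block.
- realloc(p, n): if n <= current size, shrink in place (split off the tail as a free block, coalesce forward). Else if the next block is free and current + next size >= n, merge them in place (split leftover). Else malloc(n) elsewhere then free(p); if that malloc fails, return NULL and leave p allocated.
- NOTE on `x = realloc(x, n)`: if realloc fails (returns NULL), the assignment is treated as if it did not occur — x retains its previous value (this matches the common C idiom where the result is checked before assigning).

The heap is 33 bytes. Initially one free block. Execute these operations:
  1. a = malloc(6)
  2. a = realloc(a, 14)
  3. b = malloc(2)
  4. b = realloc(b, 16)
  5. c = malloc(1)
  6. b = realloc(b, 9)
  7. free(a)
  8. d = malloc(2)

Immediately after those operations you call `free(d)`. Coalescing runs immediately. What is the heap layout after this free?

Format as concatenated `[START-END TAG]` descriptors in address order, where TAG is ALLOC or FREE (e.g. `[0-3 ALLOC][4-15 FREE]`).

Answer: [0-13 FREE][14-22 ALLOC][23-29 FREE][30-30 ALLOC][31-32 FREE]

Derivation:
Op 1: a = malloc(6) -> a = 0; heap: [0-5 ALLOC][6-32 FREE]
Op 2: a = realloc(a, 14) -> a = 0; heap: [0-13 ALLOC][14-32 FREE]
Op 3: b = malloc(2) -> b = 14; heap: [0-13 ALLOC][14-15 ALLOC][16-32 FREE]
Op 4: b = realloc(b, 16) -> b = 14; heap: [0-13 ALLOC][14-29 ALLOC][30-32 FREE]
Op 5: c = malloc(1) -> c = 30; heap: [0-13 ALLOC][14-29 ALLOC][30-30 ALLOC][31-32 FREE]
Op 6: b = realloc(b, 9) -> b = 14; heap: [0-13 ALLOC][14-22 ALLOC][23-29 FREE][30-30 ALLOC][31-32 FREE]
Op 7: free(a) -> (freed a); heap: [0-13 FREE][14-22 ALLOC][23-29 FREE][30-30 ALLOC][31-32 FREE]
Op 8: d = malloc(2) -> d = 0; heap: [0-1 ALLOC][2-13 FREE][14-22 ALLOC][23-29 FREE][30-30 ALLOC][31-32 FREE]
free(d): d = 0 -> block [0-1 ALLOC]; mark free, coalesce with adjacent free neighbors -> [0-13 FREE][14-22 ALLOC][23-29 FREE][30-30 ALLOC][31-32 FREE]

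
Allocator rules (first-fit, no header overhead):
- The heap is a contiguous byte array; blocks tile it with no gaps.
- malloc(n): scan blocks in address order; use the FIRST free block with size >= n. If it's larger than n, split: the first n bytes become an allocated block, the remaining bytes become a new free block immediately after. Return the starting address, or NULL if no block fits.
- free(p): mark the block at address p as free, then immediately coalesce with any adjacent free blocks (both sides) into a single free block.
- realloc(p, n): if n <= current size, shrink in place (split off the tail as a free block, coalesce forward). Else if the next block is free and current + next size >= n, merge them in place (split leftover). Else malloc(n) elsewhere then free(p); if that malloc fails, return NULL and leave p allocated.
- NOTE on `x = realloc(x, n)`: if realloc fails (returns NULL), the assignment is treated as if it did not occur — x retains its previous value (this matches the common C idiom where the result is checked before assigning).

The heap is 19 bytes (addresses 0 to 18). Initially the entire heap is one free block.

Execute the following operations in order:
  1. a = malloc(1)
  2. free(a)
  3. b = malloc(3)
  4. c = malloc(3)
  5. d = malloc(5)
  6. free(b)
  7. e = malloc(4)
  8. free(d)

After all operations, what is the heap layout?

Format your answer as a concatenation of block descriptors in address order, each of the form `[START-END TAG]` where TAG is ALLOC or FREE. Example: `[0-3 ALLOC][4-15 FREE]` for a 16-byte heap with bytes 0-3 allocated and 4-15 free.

Op 1: a = malloc(1) -> a = 0; heap: [0-0 ALLOC][1-18 FREE]
Op 2: free(a) -> (freed a); heap: [0-18 FREE]
Op 3: b = malloc(3) -> b = 0; heap: [0-2 ALLOC][3-18 FREE]
Op 4: c = malloc(3) -> c = 3; heap: [0-2 ALLOC][3-5 ALLOC][6-18 FREE]
Op 5: d = malloc(5) -> d = 6; heap: [0-2 ALLOC][3-5 ALLOC][6-10 ALLOC][11-18 FREE]
Op 6: free(b) -> (freed b); heap: [0-2 FREE][3-5 ALLOC][6-10 ALLOC][11-18 FREE]
Op 7: e = malloc(4) -> e = 11; heap: [0-2 FREE][3-5 ALLOC][6-10 ALLOC][11-14 ALLOC][15-18 FREE]
Op 8: free(d) -> (freed d); heap: [0-2 FREE][3-5 ALLOC][6-10 FREE][11-14 ALLOC][15-18 FREE]

Answer: [0-2 FREE][3-5 ALLOC][6-10 FREE][11-14 ALLOC][15-18 FREE]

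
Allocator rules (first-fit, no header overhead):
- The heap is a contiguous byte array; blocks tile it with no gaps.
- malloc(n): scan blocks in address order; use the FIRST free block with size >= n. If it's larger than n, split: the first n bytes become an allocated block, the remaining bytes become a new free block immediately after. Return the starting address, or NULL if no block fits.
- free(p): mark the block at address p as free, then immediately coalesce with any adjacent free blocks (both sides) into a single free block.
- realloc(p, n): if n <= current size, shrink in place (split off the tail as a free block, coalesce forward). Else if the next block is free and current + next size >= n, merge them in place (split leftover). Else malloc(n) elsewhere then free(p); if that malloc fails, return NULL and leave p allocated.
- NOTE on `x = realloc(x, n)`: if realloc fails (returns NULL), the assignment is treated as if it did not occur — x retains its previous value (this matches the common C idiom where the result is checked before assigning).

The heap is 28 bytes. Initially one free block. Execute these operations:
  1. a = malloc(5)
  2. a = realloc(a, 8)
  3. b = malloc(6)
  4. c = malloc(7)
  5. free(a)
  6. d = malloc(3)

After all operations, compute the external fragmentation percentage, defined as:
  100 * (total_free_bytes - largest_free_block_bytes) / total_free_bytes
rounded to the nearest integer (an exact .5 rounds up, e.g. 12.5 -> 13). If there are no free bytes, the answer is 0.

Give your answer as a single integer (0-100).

Op 1: a = malloc(5) -> a = 0; heap: [0-4 ALLOC][5-27 FREE]
Op 2: a = realloc(a, 8) -> a = 0; heap: [0-7 ALLOC][8-27 FREE]
Op 3: b = malloc(6) -> b = 8; heap: [0-7 ALLOC][8-13 ALLOC][14-27 FREE]
Op 4: c = malloc(7) -> c = 14; heap: [0-7 ALLOC][8-13 ALLOC][14-20 ALLOC][21-27 FREE]
Op 5: free(a) -> (freed a); heap: [0-7 FREE][8-13 ALLOC][14-20 ALLOC][21-27 FREE]
Op 6: d = malloc(3) -> d = 0; heap: [0-2 ALLOC][3-7 FREE][8-13 ALLOC][14-20 ALLOC][21-27 FREE]
Free blocks: [5 7] total_free=12 largest=7 -> 100*(12-7)/12 = 500/12 ≈ 41.667 -> rounds to 42

Answer: 42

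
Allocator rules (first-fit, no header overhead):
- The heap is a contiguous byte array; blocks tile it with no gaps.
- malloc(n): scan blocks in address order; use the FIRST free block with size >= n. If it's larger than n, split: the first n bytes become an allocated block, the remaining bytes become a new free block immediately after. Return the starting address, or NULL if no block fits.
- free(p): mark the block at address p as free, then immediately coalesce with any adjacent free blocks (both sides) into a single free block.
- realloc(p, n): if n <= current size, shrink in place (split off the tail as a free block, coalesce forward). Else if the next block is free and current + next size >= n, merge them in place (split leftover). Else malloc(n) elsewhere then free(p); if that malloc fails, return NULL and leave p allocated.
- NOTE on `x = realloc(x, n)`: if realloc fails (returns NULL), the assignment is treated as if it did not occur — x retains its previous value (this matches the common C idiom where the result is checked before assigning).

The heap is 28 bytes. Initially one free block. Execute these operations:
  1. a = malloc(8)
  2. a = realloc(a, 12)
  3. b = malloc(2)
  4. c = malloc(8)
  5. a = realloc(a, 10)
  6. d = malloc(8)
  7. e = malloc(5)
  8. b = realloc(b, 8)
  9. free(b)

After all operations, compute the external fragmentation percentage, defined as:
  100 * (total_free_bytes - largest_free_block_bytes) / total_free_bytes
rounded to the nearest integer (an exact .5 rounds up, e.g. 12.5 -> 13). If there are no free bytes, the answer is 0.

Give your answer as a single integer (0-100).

Answer: 20

Derivation:
Op 1: a = malloc(8) -> a = 0; heap: [0-7 ALLOC][8-27 FREE]
Op 2: a = realloc(a, 12) -> a = 0; heap: [0-11 ALLOC][12-27 FREE]
Op 3: b = malloc(2) -> b = 12; heap: [0-11 ALLOC][12-13 ALLOC][14-27 FREE]
Op 4: c = malloc(8) -> c = 14; heap: [0-11 ALLOC][12-13 ALLOC][14-21 ALLOC][22-27 FREE]
Op 5: a = realloc(a, 10) -> a = 0; heap: [0-9 ALLOC][10-11 FREE][12-13 ALLOC][14-21 ALLOC][22-27 FREE]
Op 6: d = malloc(8) -> d = NULL; heap: [0-9 ALLOC][10-11 FREE][12-13 ALLOC][14-21 ALLOC][22-27 FREE]
Op 7: e = malloc(5) -> e = 22; heap: [0-9 ALLOC][10-11 FREE][12-13 ALLOC][14-21 ALLOC][22-26 ALLOC][27-27 FREE]
Op 8: b = realloc(b, 8) -> NULL (b unchanged); heap: [0-9 ALLOC][10-11 FREE][12-13 ALLOC][14-21 ALLOC][22-26 ALLOC][27-27 FREE]
Op 9: free(b) -> (freed b); heap: [0-9 ALLOC][10-13 FREE][14-21 ALLOC][22-26 ALLOC][27-27 FREE]
Free blocks: [4 1] total_free=5 largest=4 -> 100*(5-4)/5 = 100/5 = 20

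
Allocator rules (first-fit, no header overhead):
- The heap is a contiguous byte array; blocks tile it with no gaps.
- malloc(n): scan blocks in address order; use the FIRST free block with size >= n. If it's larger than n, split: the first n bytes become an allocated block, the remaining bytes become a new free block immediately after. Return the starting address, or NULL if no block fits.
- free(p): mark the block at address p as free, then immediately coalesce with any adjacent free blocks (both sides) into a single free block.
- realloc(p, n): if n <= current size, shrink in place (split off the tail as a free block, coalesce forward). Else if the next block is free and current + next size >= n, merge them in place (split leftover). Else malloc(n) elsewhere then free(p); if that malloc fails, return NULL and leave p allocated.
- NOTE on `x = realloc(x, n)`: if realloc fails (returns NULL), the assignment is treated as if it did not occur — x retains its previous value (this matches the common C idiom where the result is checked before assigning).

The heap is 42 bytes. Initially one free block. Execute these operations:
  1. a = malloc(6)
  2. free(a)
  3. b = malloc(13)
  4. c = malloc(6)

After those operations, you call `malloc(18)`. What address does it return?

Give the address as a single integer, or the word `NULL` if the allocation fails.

Answer: 19

Derivation:
Op 1: a = malloc(6) -> a = 0; heap: [0-5 ALLOC][6-41 FREE]
Op 2: free(a) -> (freed a); heap: [0-41 FREE]
Op 3: b = malloc(13) -> b = 0; heap: [0-12 ALLOC][13-41 FREE]
Op 4: c = malloc(6) -> c = 13; heap: [0-12 ALLOC][13-18 ALLOC][19-41 FREE]
malloc(18): first-fit scan over [0-12 ALLOC][13-18 ALLOC][19-41 FREE] -> 19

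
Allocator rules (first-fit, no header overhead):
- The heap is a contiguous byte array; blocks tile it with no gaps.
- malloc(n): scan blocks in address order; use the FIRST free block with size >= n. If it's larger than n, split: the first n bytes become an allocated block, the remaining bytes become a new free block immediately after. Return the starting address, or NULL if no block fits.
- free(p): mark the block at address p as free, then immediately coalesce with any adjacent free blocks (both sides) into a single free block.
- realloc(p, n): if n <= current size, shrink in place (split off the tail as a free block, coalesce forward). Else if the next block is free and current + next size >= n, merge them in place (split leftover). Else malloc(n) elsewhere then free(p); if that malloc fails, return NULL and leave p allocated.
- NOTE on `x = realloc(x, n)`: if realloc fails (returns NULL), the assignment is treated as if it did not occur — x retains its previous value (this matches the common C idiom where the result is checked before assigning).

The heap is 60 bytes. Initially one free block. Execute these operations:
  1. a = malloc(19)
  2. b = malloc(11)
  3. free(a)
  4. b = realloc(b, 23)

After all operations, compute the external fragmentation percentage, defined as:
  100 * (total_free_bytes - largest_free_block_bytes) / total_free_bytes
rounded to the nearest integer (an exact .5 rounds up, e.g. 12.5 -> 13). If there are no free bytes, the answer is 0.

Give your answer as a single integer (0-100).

Answer: 49

Derivation:
Op 1: a = malloc(19) -> a = 0; heap: [0-18 ALLOC][19-59 FREE]
Op 2: b = malloc(11) -> b = 19; heap: [0-18 ALLOC][19-29 ALLOC][30-59 FREE]
Op 3: free(a) -> (freed a); heap: [0-18 FREE][19-29 ALLOC][30-59 FREE]
Op 4: b = realloc(b, 23) -> b = 19; heap: [0-18 FREE][19-41 ALLOC][42-59 FREE]
Free blocks: [19 18] total_free=37 largest=19 -> 100*(37-19)/37 = 1800/37 ≈ 48.649 -> rounds to 49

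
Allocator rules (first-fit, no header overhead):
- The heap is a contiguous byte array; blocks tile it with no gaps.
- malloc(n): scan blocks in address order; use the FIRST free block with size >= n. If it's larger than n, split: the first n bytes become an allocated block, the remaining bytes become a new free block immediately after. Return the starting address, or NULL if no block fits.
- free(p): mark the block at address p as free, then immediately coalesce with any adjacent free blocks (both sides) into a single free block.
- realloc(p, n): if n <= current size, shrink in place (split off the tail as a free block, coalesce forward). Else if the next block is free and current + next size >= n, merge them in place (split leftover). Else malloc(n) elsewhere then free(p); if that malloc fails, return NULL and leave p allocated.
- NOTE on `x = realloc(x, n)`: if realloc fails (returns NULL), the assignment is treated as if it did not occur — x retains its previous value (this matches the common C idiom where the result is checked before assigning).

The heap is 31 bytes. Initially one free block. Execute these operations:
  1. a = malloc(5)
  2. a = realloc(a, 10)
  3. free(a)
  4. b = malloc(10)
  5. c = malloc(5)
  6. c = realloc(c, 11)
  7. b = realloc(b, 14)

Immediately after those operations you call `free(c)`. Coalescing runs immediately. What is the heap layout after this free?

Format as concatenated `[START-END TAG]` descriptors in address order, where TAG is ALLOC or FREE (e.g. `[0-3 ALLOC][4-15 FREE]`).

Answer: [0-9 ALLOC][10-30 FREE]

Derivation:
Op 1: a = malloc(5) -> a = 0; heap: [0-4 ALLOC][5-30 FREE]
Op 2: a = realloc(a, 10) -> a = 0; heap: [0-9 ALLOC][10-30 FREE]
Op 3: free(a) -> (freed a); heap: [0-30 FREE]
Op 4: b = malloc(10) -> b = 0; heap: [0-9 ALLOC][10-30 FREE]
Op 5: c = malloc(5) -> c = 10; heap: [0-9 ALLOC][10-14 ALLOC][15-30 FREE]
Op 6: c = realloc(c, 11) -> c = 10; heap: [0-9 ALLOC][10-20 ALLOC][21-30 FREE]
Op 7: b = realloc(b, 14) -> NULL (b unchanged); heap: [0-9 ALLOC][10-20 ALLOC][21-30 FREE]
free(c): c = 10 -> block [10-20 ALLOC]; mark free, coalesce with adjacent free neighbors -> [0-9 ALLOC][10-30 FREE]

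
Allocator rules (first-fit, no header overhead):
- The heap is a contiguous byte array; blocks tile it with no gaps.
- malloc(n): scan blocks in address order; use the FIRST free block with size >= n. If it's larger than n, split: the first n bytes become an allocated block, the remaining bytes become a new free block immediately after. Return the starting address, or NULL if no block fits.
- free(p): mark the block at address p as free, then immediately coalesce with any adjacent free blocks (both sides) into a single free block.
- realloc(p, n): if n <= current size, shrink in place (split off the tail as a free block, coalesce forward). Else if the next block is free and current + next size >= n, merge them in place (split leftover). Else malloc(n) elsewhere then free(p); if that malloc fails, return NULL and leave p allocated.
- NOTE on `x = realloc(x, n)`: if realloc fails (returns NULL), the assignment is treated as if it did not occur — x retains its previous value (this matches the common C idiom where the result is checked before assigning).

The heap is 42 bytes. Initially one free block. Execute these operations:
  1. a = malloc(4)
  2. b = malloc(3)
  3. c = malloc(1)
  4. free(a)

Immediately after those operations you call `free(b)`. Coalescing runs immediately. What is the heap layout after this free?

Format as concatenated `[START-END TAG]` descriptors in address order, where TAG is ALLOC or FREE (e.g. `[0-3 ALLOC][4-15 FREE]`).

Op 1: a = malloc(4) -> a = 0; heap: [0-3 ALLOC][4-41 FREE]
Op 2: b = malloc(3) -> b = 4; heap: [0-3 ALLOC][4-6 ALLOC][7-41 FREE]
Op 3: c = malloc(1) -> c = 7; heap: [0-3 ALLOC][4-6 ALLOC][7-7 ALLOC][8-41 FREE]
Op 4: free(a) -> (freed a); heap: [0-3 FREE][4-6 ALLOC][7-7 ALLOC][8-41 FREE]
free(b): b = 4 -> block [4-6 ALLOC]; mark free, coalesce with adjacent free neighbors -> [0-6 FREE][7-7 ALLOC][8-41 FREE]

Answer: [0-6 FREE][7-7 ALLOC][8-41 FREE]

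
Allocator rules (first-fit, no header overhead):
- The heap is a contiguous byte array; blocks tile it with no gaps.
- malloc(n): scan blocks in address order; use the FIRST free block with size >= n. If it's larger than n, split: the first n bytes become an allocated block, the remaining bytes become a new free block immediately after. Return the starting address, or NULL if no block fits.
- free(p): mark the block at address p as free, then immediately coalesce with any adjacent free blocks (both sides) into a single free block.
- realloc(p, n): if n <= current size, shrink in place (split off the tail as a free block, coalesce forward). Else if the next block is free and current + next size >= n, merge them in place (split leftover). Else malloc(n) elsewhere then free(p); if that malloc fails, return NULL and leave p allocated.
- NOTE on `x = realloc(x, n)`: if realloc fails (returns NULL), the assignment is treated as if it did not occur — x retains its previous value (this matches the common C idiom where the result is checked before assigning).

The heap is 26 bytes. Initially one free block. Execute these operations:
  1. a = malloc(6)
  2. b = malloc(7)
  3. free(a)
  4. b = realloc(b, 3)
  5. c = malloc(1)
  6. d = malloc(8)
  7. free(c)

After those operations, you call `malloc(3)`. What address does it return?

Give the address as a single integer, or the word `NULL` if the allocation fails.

Answer: 0

Derivation:
Op 1: a = malloc(6) -> a = 0; heap: [0-5 ALLOC][6-25 FREE]
Op 2: b = malloc(7) -> b = 6; heap: [0-5 ALLOC][6-12 ALLOC][13-25 FREE]
Op 3: free(a) -> (freed a); heap: [0-5 FREE][6-12 ALLOC][13-25 FREE]
Op 4: b = realloc(b, 3) -> b = 6; heap: [0-5 FREE][6-8 ALLOC][9-25 FREE]
Op 5: c = malloc(1) -> c = 0; heap: [0-0 ALLOC][1-5 FREE][6-8 ALLOC][9-25 FREE]
Op 6: d = malloc(8) -> d = 9; heap: [0-0 ALLOC][1-5 FREE][6-8 ALLOC][9-16 ALLOC][17-25 FREE]
Op 7: free(c) -> (freed c); heap: [0-5 FREE][6-8 ALLOC][9-16 ALLOC][17-25 FREE]
malloc(3): first-fit scan over [0-5 FREE][6-8 ALLOC][9-16 ALLOC][17-25 FREE] -> 0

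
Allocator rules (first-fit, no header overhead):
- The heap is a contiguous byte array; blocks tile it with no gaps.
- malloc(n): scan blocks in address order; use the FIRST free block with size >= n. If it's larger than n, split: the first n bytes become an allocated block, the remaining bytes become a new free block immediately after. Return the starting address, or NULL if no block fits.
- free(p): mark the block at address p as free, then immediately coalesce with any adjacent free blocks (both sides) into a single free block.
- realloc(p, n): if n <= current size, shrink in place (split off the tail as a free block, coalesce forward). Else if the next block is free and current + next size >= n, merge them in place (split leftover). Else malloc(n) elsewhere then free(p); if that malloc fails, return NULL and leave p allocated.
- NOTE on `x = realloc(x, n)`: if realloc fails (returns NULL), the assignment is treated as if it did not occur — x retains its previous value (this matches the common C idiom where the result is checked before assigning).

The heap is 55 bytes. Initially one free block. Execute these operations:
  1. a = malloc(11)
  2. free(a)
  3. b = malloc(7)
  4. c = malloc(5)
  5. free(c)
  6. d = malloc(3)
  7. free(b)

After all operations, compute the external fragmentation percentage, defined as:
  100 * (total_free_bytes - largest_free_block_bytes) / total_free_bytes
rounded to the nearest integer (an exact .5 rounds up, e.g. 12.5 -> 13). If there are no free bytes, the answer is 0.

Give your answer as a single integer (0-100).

Op 1: a = malloc(11) -> a = 0; heap: [0-10 ALLOC][11-54 FREE]
Op 2: free(a) -> (freed a); heap: [0-54 FREE]
Op 3: b = malloc(7) -> b = 0; heap: [0-6 ALLOC][7-54 FREE]
Op 4: c = malloc(5) -> c = 7; heap: [0-6 ALLOC][7-11 ALLOC][12-54 FREE]
Op 5: free(c) -> (freed c); heap: [0-6 ALLOC][7-54 FREE]
Op 6: d = malloc(3) -> d = 7; heap: [0-6 ALLOC][7-9 ALLOC][10-54 FREE]
Op 7: free(b) -> (freed b); heap: [0-6 FREE][7-9 ALLOC][10-54 FREE]
Free blocks: [7 45] total_free=52 largest=45 -> 100*(52-45)/52 = 700/52 ≈ 13.462 -> rounds to 13

Answer: 13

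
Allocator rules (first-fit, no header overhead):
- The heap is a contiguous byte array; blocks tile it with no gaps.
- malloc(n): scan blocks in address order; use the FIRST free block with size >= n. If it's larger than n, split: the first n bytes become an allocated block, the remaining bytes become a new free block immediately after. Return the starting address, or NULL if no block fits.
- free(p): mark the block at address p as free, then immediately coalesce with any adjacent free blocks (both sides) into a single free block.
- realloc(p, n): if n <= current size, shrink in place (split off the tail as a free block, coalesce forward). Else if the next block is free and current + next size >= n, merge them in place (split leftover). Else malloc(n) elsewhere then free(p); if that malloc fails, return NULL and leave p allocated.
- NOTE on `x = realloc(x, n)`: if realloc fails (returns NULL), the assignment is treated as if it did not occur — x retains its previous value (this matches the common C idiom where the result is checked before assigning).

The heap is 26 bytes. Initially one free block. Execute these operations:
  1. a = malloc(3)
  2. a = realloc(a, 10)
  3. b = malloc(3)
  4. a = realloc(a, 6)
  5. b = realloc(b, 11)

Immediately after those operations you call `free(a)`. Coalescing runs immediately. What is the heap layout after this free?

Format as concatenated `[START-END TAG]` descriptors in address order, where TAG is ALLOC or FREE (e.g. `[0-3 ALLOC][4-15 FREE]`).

Op 1: a = malloc(3) -> a = 0; heap: [0-2 ALLOC][3-25 FREE]
Op 2: a = realloc(a, 10) -> a = 0; heap: [0-9 ALLOC][10-25 FREE]
Op 3: b = malloc(3) -> b = 10; heap: [0-9 ALLOC][10-12 ALLOC][13-25 FREE]
Op 4: a = realloc(a, 6) -> a = 0; heap: [0-5 ALLOC][6-9 FREE][10-12 ALLOC][13-25 FREE]
Op 5: b = realloc(b, 11) -> b = 10; heap: [0-5 ALLOC][6-9 FREE][10-20 ALLOC][21-25 FREE]
free(a): a = 0 -> block [0-5 ALLOC]; mark free, coalesce with adjacent free neighbors -> [0-9 FREE][10-20 ALLOC][21-25 FREE]

Answer: [0-9 FREE][10-20 ALLOC][21-25 FREE]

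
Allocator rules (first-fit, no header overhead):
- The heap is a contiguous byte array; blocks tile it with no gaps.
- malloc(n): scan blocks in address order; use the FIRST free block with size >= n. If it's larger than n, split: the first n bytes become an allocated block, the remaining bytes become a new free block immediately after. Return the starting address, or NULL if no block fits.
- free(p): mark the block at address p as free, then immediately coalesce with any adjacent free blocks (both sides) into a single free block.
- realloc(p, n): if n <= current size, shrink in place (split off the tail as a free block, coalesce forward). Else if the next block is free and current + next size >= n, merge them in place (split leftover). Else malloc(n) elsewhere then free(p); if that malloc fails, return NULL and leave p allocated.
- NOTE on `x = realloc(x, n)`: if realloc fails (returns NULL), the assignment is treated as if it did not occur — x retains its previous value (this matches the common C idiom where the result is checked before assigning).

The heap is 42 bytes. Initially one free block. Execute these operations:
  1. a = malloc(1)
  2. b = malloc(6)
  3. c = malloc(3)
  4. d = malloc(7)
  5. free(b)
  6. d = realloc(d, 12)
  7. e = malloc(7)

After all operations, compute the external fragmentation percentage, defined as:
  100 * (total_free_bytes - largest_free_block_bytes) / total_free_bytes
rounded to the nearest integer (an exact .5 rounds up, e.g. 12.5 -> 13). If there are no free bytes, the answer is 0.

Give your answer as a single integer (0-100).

Op 1: a = malloc(1) -> a = 0; heap: [0-0 ALLOC][1-41 FREE]
Op 2: b = malloc(6) -> b = 1; heap: [0-0 ALLOC][1-6 ALLOC][7-41 FREE]
Op 3: c = malloc(3) -> c = 7; heap: [0-0 ALLOC][1-6 ALLOC][7-9 ALLOC][10-41 FREE]
Op 4: d = malloc(7) -> d = 10; heap: [0-0 ALLOC][1-6 ALLOC][7-9 ALLOC][10-16 ALLOC][17-41 FREE]
Op 5: free(b) -> (freed b); heap: [0-0 ALLOC][1-6 FREE][7-9 ALLOC][10-16 ALLOC][17-41 FREE]
Op 6: d = realloc(d, 12) -> d = 10; heap: [0-0 ALLOC][1-6 FREE][7-9 ALLOC][10-21 ALLOC][22-41 FREE]
Op 7: e = malloc(7) -> e = 22; heap: [0-0 ALLOC][1-6 FREE][7-9 ALLOC][10-21 ALLOC][22-28 ALLOC][29-41 FREE]
Free blocks: [6 13] total_free=19 largest=13 -> 100*(19-13)/19 = 600/19 ≈ 31.579 -> rounds to 32

Answer: 32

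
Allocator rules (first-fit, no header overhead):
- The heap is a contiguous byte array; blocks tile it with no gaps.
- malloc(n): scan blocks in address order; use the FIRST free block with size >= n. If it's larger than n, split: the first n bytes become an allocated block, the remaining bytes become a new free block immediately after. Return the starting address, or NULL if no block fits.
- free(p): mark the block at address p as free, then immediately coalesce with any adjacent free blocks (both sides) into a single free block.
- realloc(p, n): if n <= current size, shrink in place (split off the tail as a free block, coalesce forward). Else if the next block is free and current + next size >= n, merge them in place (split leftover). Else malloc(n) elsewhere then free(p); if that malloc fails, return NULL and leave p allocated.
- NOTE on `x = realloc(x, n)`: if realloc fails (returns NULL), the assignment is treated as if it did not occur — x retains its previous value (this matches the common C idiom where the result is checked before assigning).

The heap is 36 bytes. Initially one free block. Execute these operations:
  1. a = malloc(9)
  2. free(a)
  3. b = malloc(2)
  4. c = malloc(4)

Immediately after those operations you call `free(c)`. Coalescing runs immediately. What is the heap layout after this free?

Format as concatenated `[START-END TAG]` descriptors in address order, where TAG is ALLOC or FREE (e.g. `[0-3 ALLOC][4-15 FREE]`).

Op 1: a = malloc(9) -> a = 0; heap: [0-8 ALLOC][9-35 FREE]
Op 2: free(a) -> (freed a); heap: [0-35 FREE]
Op 3: b = malloc(2) -> b = 0; heap: [0-1 ALLOC][2-35 FREE]
Op 4: c = malloc(4) -> c = 2; heap: [0-1 ALLOC][2-5 ALLOC][6-35 FREE]
free(c): c = 2 -> block [2-5 ALLOC]; mark free, coalesce with adjacent free neighbors -> [0-1 ALLOC][2-35 FREE]

Answer: [0-1 ALLOC][2-35 FREE]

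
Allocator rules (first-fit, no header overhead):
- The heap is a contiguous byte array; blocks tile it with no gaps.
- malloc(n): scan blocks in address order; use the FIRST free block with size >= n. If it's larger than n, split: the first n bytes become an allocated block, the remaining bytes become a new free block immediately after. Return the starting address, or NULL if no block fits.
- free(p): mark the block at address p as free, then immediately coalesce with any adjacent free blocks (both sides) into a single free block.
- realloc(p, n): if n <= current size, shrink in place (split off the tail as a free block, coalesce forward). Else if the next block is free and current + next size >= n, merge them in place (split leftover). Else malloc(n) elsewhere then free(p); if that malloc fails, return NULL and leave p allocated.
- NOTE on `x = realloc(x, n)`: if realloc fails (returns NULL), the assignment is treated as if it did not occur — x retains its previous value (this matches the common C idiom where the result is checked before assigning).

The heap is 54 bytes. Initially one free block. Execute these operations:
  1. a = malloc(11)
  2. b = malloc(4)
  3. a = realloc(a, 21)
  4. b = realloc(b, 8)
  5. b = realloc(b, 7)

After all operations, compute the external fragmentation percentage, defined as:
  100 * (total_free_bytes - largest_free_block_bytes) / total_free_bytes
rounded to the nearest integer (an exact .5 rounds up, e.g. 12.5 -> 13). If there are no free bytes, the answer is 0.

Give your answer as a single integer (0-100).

Op 1: a = malloc(11) -> a = 0; heap: [0-10 ALLOC][11-53 FREE]
Op 2: b = malloc(4) -> b = 11; heap: [0-10 ALLOC][11-14 ALLOC][15-53 FREE]
Op 3: a = realloc(a, 21) -> a = 15; heap: [0-10 FREE][11-14 ALLOC][15-35 ALLOC][36-53 FREE]
Op 4: b = realloc(b, 8) -> b = 0; heap: [0-7 ALLOC][8-14 FREE][15-35 ALLOC][36-53 FREE]
Op 5: b = realloc(b, 7) -> b = 0; heap: [0-6 ALLOC][7-14 FREE][15-35 ALLOC][36-53 FREE]
Free blocks: [8 18] total_free=26 largest=18 -> 100*(26-18)/26 = 800/26 ≈ 30.769 -> rounds to 31

Answer: 31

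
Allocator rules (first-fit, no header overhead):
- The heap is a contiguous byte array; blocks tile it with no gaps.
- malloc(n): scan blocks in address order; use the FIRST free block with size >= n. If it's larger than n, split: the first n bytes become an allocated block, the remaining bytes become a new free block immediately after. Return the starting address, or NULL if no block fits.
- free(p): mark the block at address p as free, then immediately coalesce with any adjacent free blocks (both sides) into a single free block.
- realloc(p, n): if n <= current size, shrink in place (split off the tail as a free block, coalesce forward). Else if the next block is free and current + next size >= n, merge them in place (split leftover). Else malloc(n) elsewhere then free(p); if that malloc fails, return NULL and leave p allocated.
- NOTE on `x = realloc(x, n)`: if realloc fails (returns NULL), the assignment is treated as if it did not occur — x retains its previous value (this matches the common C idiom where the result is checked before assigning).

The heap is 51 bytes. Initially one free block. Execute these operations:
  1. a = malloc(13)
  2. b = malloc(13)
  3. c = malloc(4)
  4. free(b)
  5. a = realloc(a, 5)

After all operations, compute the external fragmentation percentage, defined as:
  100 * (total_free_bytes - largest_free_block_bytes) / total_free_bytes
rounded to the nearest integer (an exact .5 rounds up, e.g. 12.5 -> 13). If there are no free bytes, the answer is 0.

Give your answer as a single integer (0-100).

Answer: 50

Derivation:
Op 1: a = malloc(13) -> a = 0; heap: [0-12 ALLOC][13-50 FREE]
Op 2: b = malloc(13) -> b = 13; heap: [0-12 ALLOC][13-25 ALLOC][26-50 FREE]
Op 3: c = malloc(4) -> c = 26; heap: [0-12 ALLOC][13-25 ALLOC][26-29 ALLOC][30-50 FREE]
Op 4: free(b) -> (freed b); heap: [0-12 ALLOC][13-25 FREE][26-29 ALLOC][30-50 FREE]
Op 5: a = realloc(a, 5) -> a = 0; heap: [0-4 ALLOC][5-25 FREE][26-29 ALLOC][30-50 FREE]
Free blocks: [21 21] total_free=42 largest=21 -> 100*(42-21)/42 = 2100/42 = 50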